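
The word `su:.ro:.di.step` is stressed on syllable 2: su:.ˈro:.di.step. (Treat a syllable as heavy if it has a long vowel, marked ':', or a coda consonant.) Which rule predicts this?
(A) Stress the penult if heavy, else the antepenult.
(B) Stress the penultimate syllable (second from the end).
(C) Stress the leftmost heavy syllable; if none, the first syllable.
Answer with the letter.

A

Rule A → syllable 2 ✓.
Rule B → syllable 3 (observed: 2).
Rule C → syllable 1 (observed: 2).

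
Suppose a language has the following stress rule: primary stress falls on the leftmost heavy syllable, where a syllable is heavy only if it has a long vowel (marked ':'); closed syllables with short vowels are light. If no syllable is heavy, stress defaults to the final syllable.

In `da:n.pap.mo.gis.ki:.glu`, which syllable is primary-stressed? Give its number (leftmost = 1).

1

Weights: 1 da:n H, 2 pap L, 3 mo L, 4 gis L, 5 ki: H, 6 glu L.
Heavy syllables in the domain: 1, 5. The leftmost is syllable 1 (da:n).
Primary stress: syllable 1 → ˈda:n.pap.mo.gis.ki:.glu.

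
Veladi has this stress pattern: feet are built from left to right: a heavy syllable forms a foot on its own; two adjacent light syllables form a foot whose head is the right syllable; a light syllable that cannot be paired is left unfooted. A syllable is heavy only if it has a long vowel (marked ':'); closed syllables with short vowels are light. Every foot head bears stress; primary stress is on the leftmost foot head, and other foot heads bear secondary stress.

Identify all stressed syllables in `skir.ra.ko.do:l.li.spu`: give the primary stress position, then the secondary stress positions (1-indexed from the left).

primary 2, secondary 4, 6

Weights: 1 skir L, 2 ra L, 3 ko L, 4 do:l H, 5 li L, 6 spu L.
Parse left to right (heavy = foot alone; LL = one foot; stranded L unfooted): (skir.ˈra) ko (ˈdo:l) (li.ˈspu).
Foot heads: 2, 4, 6.
Primary stress on the leftmost head = syllable 2.
Secondary stress on 4, 6: skir.ˈra.ko.ˌdo:l.li.ˌspu.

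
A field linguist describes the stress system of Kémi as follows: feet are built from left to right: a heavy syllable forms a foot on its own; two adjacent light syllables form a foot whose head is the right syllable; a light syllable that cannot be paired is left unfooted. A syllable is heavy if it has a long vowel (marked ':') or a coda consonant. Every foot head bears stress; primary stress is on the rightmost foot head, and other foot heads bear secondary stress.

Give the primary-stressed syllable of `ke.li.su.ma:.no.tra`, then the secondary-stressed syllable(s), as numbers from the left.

Weights: 1 ke L, 2 li L, 3 su L, 4 ma: H, 5 no L, 6 tra L.
Parse left to right (heavy = foot alone; LL = one foot; stranded L unfooted): (ke.ˈli) su (ˈma:) (no.ˈtra).
Foot heads: 2, 4, 6.
Primary stress on the rightmost head = syllable 6.
Secondary stress on 2, 4: ke.ˌli.su.ˌma:.no.ˈtra.

primary 6, secondary 2, 4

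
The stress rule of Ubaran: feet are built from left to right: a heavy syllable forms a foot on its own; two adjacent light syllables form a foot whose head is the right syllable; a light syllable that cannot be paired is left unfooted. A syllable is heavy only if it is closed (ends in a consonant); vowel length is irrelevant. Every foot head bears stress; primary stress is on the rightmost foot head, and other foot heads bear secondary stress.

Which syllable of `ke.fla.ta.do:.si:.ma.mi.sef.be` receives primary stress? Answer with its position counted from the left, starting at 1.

Weights: 1 ke L, 2 fla L, 3 ta L, 4 do: L, 5 si: L, 6 ma L, 7 mi L, 8 sef H, 9 be L.
Parse left to right (heavy = foot alone; LL = one foot; stranded L unfooted): (ke.ˈfla) (ta.ˈdo:) (si:.ˈma) mi (ˈsef) be.
Foot heads: 2, 4, 6, 8.
Primary stress on the rightmost head = syllable 8.
Primary stress: syllable 8 → ke.fla.ta.do:.si:.ma.mi.ˈsef.be.

8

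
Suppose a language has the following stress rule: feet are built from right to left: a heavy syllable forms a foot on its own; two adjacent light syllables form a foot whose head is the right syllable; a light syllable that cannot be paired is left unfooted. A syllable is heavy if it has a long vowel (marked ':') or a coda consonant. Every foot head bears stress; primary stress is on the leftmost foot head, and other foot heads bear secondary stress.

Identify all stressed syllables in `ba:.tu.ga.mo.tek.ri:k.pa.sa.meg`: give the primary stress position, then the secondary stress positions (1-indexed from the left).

primary 1, secondary 4, 5, 6, 8, 9

Weights: 1 ba: H, 2 tu L, 3 ga L, 4 mo L, 5 tek H, 6 ri:k H, 7 pa L, 8 sa L, 9 meg H.
Parse right to left (heavy = foot alone; LL = one foot; stranded L unfooted): (ˈba:) tu (ga.ˈmo) (ˈtek) (ˈri:k) (pa.ˈsa) (ˈmeg).
Foot heads: 1, 4, 5, 6, 8, 9.
Primary stress on the leftmost head = syllable 1.
Secondary stress on 4, 5, 6, 8, 9: ˈba:.tu.ga.ˌmo.ˌtek.ˌri:k.pa.ˌsa.ˌmeg.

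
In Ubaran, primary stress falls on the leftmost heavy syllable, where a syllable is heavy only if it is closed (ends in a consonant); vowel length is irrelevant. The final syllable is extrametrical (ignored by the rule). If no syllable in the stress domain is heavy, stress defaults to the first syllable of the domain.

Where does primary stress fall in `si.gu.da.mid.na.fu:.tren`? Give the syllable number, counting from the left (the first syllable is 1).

4

The final syllable (7, tren) is extrametrical; the stress domain is syllables 1–6.
Weights: 1 si L, 2 gu L, 3 da L, 4 mid H, 5 na L, 6 fu: L.
Heavy syllables in the domain: 4. The leftmost is syllable 4 (mid).
Primary stress: syllable 4 → si.gu.da.ˈmid.na.fu:.tren.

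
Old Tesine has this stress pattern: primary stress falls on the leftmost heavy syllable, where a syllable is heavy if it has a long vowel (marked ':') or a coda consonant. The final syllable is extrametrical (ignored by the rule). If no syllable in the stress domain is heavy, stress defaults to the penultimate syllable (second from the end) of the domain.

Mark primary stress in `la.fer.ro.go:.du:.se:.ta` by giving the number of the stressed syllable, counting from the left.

The final syllable (7, ta) is extrametrical; the stress domain is syllables 1–6.
Weights: 1 la L, 2 fer H, 3 ro L, 4 go: H, 5 du: H, 6 se: H.
Heavy syllables in the domain: 2, 4, 5, 6. The leftmost is syllable 2 (fer).
Primary stress: syllable 2 → la.ˈfer.ro.go:.du:.se:.ta.

2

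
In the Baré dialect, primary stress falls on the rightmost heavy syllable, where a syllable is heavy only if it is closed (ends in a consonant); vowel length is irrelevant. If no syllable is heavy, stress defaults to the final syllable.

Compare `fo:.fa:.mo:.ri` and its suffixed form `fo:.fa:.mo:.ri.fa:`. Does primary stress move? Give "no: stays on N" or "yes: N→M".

yes: 4→5

Base `fo:.fa:.mo:.ri` (4 syllables):
  Weights: 1 fo: L, 2 fa: L, 3 mo: L, 4 ri L.
  No heavy syllable in the domain; default to the final syllable = syllable 4.
  → primary stress on syllable 4.
Suffixed `fo:.fa:.mo:.ri.fa:` (5 syllables):
  Weights: 1 fo: L, 2 fa: L, 3 mo: L, 4 ri L, 5 fa: L.
  No heavy syllable in the domain; default to the final syllable = syllable 5.
  → primary stress on syllable 5.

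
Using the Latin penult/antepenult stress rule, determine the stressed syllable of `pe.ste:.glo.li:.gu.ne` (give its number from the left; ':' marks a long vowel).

4

Classical Latin: stress the penult if heavy (long vowel or closed), else the antepenult.
Weights: 4 li: H, 5 gu L, 6 ne L.
The penult (syllable 5, gu) is light, so stress falls on the antepenult (syllable 4, li:).
Stress on syllable 4: pe.ste:.glo.ˈli:.gu.ne.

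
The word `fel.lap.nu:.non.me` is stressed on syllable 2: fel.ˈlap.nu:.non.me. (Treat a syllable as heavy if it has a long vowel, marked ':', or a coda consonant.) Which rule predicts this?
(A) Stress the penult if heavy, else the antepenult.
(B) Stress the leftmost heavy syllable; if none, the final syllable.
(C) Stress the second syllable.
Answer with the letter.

C

Rule A → syllable 4 (observed: 2).
Rule B → syllable 1 (observed: 2).
Rule C → syllable 2 ✓.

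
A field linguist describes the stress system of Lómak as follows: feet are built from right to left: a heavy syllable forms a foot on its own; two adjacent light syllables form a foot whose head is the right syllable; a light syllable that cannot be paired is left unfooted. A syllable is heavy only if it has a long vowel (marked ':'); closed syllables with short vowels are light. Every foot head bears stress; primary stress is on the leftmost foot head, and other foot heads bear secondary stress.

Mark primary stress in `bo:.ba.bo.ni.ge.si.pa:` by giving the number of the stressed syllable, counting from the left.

1

Weights: 1 bo: H, 2 ba L, 3 bo L, 4 ni L, 5 ge L, 6 si L, 7 pa: H.
Parse right to left (heavy = foot alone; LL = one foot; stranded L unfooted): (ˈbo:) ba (bo.ˈni) (ge.ˈsi) (ˈpa:).
Foot heads: 1, 4, 6, 7.
Primary stress on the leftmost head = syllable 1.
Primary stress: syllable 1 → ˈbo:.ba.bo.ni.ge.si.pa:.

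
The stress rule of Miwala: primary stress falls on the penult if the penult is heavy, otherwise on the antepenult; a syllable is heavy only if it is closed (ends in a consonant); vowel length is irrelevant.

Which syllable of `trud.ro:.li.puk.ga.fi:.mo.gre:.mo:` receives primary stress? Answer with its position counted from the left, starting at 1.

Weights: 7 mo L, 8 gre: L, 9 mo: L.
The penult (syllable 8, gre:) is light, so stress falls on the antepenult (syllable 7, mo).
Primary stress: syllable 7 → trud.ro:.li.puk.ga.fi:.ˈmo.gre:.mo:.

7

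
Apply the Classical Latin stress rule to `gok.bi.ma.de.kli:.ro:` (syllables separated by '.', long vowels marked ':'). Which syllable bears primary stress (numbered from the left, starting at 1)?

Classical Latin: stress the penult if heavy (long vowel or closed), else the antepenult.
Weights: 4 de L, 5 kli: H, 6 ro: H.
The penult (syllable 5, kli:) is heavy, so it takes stress.
Stress on syllable 5: gok.bi.ma.de.ˈkli:.ro:.

5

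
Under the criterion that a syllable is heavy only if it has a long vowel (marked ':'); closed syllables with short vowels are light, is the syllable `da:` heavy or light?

heavy

`da:`: long vowel, open (no coda). Long vowel → heavy.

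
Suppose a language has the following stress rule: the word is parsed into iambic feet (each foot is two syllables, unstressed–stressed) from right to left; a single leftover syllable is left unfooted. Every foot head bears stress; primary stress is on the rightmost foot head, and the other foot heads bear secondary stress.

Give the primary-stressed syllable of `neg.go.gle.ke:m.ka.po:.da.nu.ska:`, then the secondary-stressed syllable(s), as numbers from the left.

primary 9, secondary 3, 5, 7

Parse right to left into iambic (σˈσ) feet: neg (go.ˈgle) (ke:m.ˈka) (po:.ˈda) (nu.ˈska:). Syllable 1 is left unfooted.
Foot heads (stressed positions): 3, 5, 7, 9.
End Rule Rightmost: primary stress on the rightmost head = syllable 9.
Secondary stress on 3, 5, 7: neg.go.ˌgle.ke:m.ˌka.po:.ˌda.nu.ˈska:.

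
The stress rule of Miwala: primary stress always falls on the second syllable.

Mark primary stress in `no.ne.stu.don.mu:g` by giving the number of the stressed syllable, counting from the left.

2

The word has 5 syllables; the second syllable is syllable 2 (ne).
Primary stress: syllable 2 → no.ˈne.stu.don.mu:g.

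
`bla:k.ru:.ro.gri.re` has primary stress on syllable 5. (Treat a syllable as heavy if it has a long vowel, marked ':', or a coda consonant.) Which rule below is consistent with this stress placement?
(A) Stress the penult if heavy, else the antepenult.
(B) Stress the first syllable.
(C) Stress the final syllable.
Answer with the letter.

Rule A → syllable 3 (observed: 5).
Rule B → syllable 1 (observed: 5).
Rule C → syllable 5 ✓.

C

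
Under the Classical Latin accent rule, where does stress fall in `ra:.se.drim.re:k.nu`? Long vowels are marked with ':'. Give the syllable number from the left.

Classical Latin: stress the penult if heavy (long vowel or closed), else the antepenult.
Weights: 3 drim H, 4 re:k H, 5 nu L.
The penult (syllable 4, re:k) is heavy, so it takes stress.
Stress on syllable 4: ra:.se.drim.ˈre:k.nu.

4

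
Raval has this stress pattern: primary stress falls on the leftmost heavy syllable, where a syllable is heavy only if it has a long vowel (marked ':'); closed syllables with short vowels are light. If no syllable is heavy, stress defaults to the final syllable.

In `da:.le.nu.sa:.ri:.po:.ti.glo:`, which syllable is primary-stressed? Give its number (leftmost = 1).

Weights: 1 da: H, 2 le L, 3 nu L, 4 sa: H, 5 ri: H, 6 po: H, 7 ti L, 8 glo: H.
Heavy syllables in the domain: 1, 4, 5, 6, 8. The leftmost is syllable 1 (da:).
Primary stress: syllable 1 → ˈda:.le.nu.sa:.ri:.po:.ti.glo:.

1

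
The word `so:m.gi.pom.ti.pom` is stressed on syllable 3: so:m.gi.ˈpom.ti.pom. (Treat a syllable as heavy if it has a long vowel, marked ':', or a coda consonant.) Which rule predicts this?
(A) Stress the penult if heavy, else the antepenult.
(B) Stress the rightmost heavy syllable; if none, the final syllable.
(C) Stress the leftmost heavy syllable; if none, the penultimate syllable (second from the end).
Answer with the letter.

A

Rule A → syllable 3 ✓.
Rule B → syllable 5 (observed: 3).
Rule C → syllable 1 (observed: 3).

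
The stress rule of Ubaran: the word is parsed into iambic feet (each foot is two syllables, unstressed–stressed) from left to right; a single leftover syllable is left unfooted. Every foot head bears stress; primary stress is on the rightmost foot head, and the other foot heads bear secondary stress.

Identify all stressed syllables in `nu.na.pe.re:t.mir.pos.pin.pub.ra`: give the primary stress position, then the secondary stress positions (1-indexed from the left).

primary 8, secondary 2, 4, 6

Parse left to right into iambic (σˈσ) feet: (nu.ˈna) (pe.ˈre:t) (mir.ˈpos) (pin.ˈpub) ra. Syllable 9 is left unfooted.
Foot heads (stressed positions): 2, 4, 6, 8.
End Rule Rightmost: primary stress on the rightmost head = syllable 8.
Secondary stress on 2, 4, 6: nu.ˌna.pe.ˌre:t.mir.ˌpos.pin.ˈpub.ra.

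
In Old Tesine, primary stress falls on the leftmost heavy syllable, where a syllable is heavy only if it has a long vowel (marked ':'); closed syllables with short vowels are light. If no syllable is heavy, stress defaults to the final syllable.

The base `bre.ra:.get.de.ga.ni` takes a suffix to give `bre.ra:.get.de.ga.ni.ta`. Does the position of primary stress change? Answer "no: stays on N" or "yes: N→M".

no: stays on 2

Base `bre.ra:.get.de.ga.ni` (6 syllables):
  Weights: 1 bre L, 2 ra: H, 3 get L, 4 de L, 5 ga L, 6 ni L.
  Heavy syllables in the domain: 2. The leftmost is syllable 2 (ra:).
  → primary stress on syllable 2.
Suffixed `bre.ra:.get.de.ga.ni.ta` (7 syllables):
  Weights: 1 bre L, 2 ra: H, 3 get L, 4 de L, 5 ga L, 6 ni L, 7 ta L.
  Heavy syllables in the domain: 2. The leftmost is syllable 2 (ra:).
  → primary stress on syllable 2.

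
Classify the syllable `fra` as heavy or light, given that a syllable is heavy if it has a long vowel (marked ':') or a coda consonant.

light

`fra`: short vowel, open (no coda). Short vowel, open → light.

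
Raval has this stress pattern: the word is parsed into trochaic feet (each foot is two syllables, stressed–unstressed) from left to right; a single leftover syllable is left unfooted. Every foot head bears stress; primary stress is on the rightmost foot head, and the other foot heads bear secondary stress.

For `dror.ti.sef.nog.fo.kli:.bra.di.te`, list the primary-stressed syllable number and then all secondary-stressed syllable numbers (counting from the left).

primary 7, secondary 1, 3, 5

Parse left to right into trochaic (ˈσσ) feet: (ˈdror.ti) (ˈsef.nog) (ˈfo.kli:) (ˈbra.di) te. Syllable 9 is left unfooted.
Foot heads (stressed positions): 1, 3, 5, 7.
End Rule Rightmost: primary stress on the rightmost head = syllable 7.
Secondary stress on 1, 3, 5: ˌdror.ti.ˌsef.nog.ˌfo.kli:.ˈbra.di.te.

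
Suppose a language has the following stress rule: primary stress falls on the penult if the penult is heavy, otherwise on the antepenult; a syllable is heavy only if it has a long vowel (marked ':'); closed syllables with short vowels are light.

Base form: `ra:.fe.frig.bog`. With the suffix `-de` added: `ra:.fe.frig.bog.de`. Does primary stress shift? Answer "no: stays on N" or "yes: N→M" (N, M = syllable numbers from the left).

yes: 2→3

Base `ra:.fe.frig.bog` (4 syllables):
  Weights: 2 fe L, 3 frig L, 4 bog L.
  The penult (syllable 3, frig) is light, so stress falls on the antepenult (syllable 2, fe).
  → primary stress on syllable 2.
Suffixed `ra:.fe.frig.bog.de` (5 syllables):
  Weights: 3 frig L, 4 bog L, 5 de L.
  The penult (syllable 4, bog) is light, so stress falls on the antepenult (syllable 3, frig).
  → primary stress on syllable 3.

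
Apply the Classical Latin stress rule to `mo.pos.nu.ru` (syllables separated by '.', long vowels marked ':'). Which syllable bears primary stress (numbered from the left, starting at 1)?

Classical Latin: stress the penult if heavy (long vowel or closed), else the antepenult.
Weights: 2 pos H, 3 nu L, 4 ru L.
The penult (syllable 3, nu) is light, so stress falls on the antepenult (syllable 2, pos).
Stress on syllable 2: mo.ˈpos.nu.ru.

2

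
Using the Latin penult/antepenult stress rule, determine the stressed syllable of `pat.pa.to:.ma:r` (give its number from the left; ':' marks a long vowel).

Classical Latin: stress the penult if heavy (long vowel or closed), else the antepenult.
Weights: 2 pa L, 3 to: H, 4 ma:r H.
The penult (syllable 3, to:) is heavy, so it takes stress.
Stress on syllable 3: pat.pa.ˈto:.ma:r.

3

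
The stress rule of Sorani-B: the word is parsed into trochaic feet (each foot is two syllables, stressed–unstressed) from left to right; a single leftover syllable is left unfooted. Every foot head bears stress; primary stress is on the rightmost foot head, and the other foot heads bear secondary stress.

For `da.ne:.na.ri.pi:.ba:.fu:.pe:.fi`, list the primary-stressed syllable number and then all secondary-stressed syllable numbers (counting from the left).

primary 7, secondary 1, 3, 5

Parse left to right into trochaic (ˈσσ) feet: (ˈda.ne:) (ˈna.ri) (ˈpi:.ba:) (ˈfu:.pe:) fi. Syllable 9 is left unfooted.
Foot heads (stressed positions): 1, 3, 5, 7.
End Rule Rightmost: primary stress on the rightmost head = syllable 7.
Secondary stress on 1, 3, 5: ˌda.ne:.ˌna.ri.ˌpi:.ba:.ˈfu:.pe:.fi.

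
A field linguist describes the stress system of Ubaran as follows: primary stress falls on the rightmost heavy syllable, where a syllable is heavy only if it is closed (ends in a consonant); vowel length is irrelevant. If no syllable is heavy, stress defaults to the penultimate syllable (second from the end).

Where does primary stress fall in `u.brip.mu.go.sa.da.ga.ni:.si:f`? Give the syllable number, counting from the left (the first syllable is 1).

Weights: 1 u L, 2 brip H, 3 mu L, 4 go L, 5 sa L, 6 da L, 7 ga L, 8 ni: L, 9 si:f H.
Heavy syllables in the domain: 2, 9. The rightmost is syllable 9 (si:f).
Primary stress: syllable 9 → u.brip.mu.go.sa.da.ga.ni:.ˈsi:f.

9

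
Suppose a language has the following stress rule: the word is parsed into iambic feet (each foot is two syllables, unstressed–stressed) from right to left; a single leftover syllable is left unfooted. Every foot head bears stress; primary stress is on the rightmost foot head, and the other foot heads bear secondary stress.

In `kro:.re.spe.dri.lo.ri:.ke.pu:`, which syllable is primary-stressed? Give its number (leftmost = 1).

8

Parse right to left into iambic (σˈσ) feet: (kro:.ˈre) (spe.ˈdri) (lo.ˈri:) (ke.ˈpu:).
Foot heads (stressed positions): 2, 4, 6, 8.
End Rule Rightmost: primary stress on the rightmost head = syllable 8.
Primary stress: syllable 8 → kro:.re.spe.dri.lo.ri:.ke.ˈpu:.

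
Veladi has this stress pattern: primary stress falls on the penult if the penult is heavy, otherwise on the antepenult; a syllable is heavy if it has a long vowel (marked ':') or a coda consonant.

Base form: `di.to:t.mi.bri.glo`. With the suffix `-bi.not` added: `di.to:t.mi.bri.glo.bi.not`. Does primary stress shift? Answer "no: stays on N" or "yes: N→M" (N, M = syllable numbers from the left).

Base `di.to:t.mi.bri.glo` (5 syllables):
  Weights: 3 mi L, 4 bri L, 5 glo L.
  The penult (syllable 4, bri) is light, so stress falls on the antepenult (syllable 3, mi).
  → primary stress on syllable 3.
Suffixed `di.to:t.mi.bri.glo.bi.not` (7 syllables):
  Weights: 5 glo L, 6 bi L, 7 not H.
  The penult (syllable 6, bi) is light, so stress falls on the antepenult (syllable 5, glo).
  → primary stress on syllable 5.

yes: 3→5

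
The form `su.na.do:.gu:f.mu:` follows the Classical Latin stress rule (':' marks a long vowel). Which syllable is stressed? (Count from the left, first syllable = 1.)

Classical Latin: stress the penult if heavy (long vowel or closed), else the antepenult.
Weights: 3 do: H, 4 gu:f H, 5 mu: H.
The penult (syllable 4, gu:f) is heavy, so it takes stress.
Stress on syllable 4: su.na.do:.ˈgu:f.mu:.

4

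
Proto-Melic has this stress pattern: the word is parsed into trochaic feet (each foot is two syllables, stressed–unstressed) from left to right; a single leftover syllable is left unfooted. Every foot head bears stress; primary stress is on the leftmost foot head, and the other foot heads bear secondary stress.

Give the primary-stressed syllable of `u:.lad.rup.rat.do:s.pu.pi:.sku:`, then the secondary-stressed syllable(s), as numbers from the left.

Parse left to right into trochaic (ˈσσ) feet: (ˈu:.lad) (ˈrup.rat) (ˈdo:s.pu) (ˈpi:.sku:).
Foot heads (stressed positions): 1, 3, 5, 7.
End Rule Leftmost: primary stress on the leftmost head = syllable 1.
Secondary stress on 3, 5, 7: ˈu:.lad.ˌrup.rat.ˌdo:s.pu.ˌpi:.sku:.

primary 1, secondary 3, 5, 7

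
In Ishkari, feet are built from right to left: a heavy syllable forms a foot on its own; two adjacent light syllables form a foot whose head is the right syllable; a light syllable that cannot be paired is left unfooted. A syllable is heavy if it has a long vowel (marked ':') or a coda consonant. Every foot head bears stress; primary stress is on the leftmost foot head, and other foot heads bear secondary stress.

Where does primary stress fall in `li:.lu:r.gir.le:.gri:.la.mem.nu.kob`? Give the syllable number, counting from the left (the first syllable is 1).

1

Weights: 1 li: H, 2 lu:r H, 3 gir H, 4 le: H, 5 gri: H, 6 la L, 7 mem H, 8 nu L, 9 kob H.
Parse right to left (heavy = foot alone; LL = one foot; stranded L unfooted): (ˈli:) (ˈlu:r) (ˈgir) (ˈle:) (ˈgri:) la (ˈmem) nu (ˈkob).
Foot heads: 1, 2, 3, 4, 5, 7, 9.
Primary stress on the leftmost head = syllable 1.
Primary stress: syllable 1 → ˈli:.lu:r.gir.le:.gri:.la.mem.nu.kob.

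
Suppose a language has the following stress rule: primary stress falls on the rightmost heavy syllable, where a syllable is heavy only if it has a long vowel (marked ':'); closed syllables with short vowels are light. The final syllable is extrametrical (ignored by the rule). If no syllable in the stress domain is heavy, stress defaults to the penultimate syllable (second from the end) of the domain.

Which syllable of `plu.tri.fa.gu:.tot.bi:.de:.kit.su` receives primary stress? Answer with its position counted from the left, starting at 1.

7

The final syllable (9, su) is extrametrical; the stress domain is syllables 1–8.
Weights: 1 plu L, 2 tri L, 3 fa L, 4 gu: H, 5 tot L, 6 bi: H, 7 de: H, 8 kit L.
Heavy syllables in the domain: 4, 6, 7. The rightmost is syllable 7 (de:).
Primary stress: syllable 7 → plu.tri.fa.gu:.tot.bi:.ˈde:.kit.su.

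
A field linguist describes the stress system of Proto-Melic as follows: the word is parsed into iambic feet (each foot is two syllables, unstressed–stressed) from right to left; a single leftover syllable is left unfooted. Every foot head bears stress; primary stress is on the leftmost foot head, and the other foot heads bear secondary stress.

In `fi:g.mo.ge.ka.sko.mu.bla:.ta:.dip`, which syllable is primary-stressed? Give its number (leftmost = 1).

Parse right to left into iambic (σˈσ) feet: fi:g (mo.ˈge) (ka.ˈsko) (mu.ˈbla:) (ta:.ˈdip). Syllable 1 is left unfooted.
Foot heads (stressed positions): 3, 5, 7, 9.
End Rule Leftmost: primary stress on the leftmost head = syllable 3.
Primary stress: syllable 3 → fi:g.mo.ˈge.ka.sko.mu.bla:.ta:.dip.

3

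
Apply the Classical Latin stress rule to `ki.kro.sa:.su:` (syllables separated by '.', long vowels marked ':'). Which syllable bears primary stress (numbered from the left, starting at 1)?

3

Classical Latin: stress the penult if heavy (long vowel or closed), else the antepenult.
Weights: 2 kro L, 3 sa: H, 4 su: H.
The penult (syllable 3, sa:) is heavy, so it takes stress.
Stress on syllable 3: ki.kro.ˈsa:.su:.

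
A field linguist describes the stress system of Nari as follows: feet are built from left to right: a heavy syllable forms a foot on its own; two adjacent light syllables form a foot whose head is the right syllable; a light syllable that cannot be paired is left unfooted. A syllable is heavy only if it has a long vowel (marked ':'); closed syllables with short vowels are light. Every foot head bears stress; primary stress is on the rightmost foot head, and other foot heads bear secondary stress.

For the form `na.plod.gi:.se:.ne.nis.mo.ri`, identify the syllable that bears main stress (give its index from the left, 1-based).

8

Weights: 1 na L, 2 plod L, 3 gi: H, 4 se: H, 5 ne L, 6 nis L, 7 mo L, 8 ri L.
Parse left to right (heavy = foot alone; LL = one foot; stranded L unfooted): (na.ˈplod) (ˈgi:) (ˈse:) (ne.ˈnis) (mo.ˈri).
Foot heads: 2, 3, 4, 6, 8.
Primary stress on the rightmost head = syllable 8.
Primary stress: syllable 8 → na.plod.gi:.se:.ne.nis.mo.ˈri.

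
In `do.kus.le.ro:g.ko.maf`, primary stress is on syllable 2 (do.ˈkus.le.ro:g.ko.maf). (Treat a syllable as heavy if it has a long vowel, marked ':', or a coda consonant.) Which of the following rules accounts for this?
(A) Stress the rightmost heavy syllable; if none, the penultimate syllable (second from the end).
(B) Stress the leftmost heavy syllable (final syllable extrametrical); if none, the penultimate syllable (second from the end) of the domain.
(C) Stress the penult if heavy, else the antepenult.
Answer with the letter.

B

Rule A → syllable 6 (observed: 2).
Rule B → syllable 2 ✓.
Rule C → syllable 4 (observed: 2).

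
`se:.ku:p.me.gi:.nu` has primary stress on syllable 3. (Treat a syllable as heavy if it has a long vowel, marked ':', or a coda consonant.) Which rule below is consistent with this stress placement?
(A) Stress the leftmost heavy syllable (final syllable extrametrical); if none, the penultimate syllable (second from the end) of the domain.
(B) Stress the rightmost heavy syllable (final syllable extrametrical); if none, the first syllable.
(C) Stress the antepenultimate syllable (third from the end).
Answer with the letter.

C

Rule A → syllable 1 (observed: 3).
Rule B → syllable 4 (observed: 3).
Rule C → syllable 3 ✓.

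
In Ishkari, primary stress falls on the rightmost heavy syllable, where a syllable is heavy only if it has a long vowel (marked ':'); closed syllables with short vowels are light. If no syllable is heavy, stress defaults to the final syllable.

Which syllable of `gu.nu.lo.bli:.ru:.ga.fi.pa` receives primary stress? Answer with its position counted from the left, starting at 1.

Weights: 1 gu L, 2 nu L, 3 lo L, 4 bli: H, 5 ru: H, 6 ga L, 7 fi L, 8 pa L.
Heavy syllables in the domain: 4, 5. The rightmost is syllable 5 (ru:).
Primary stress: syllable 5 → gu.nu.lo.bli:.ˈru:.ga.fi.pa.

5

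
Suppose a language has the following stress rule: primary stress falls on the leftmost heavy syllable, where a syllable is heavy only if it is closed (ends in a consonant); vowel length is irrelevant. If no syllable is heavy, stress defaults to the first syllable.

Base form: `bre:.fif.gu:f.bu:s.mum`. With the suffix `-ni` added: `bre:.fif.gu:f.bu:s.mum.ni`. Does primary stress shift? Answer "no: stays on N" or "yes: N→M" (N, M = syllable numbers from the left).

Base `bre:.fif.gu:f.bu:s.mum` (5 syllables):
  Weights: 1 bre: L, 2 fif H, 3 gu:f H, 4 bu:s H, 5 mum H.
  Heavy syllables in the domain: 2, 3, 4, 5. The leftmost is syllable 2 (fif).
  → primary stress on syllable 2.
Suffixed `bre:.fif.gu:f.bu:s.mum.ni` (6 syllables):
  Weights: 1 bre: L, 2 fif H, 3 gu:f H, 4 bu:s H, 5 mum H, 6 ni L.
  Heavy syllables in the domain: 2, 3, 4, 5. The leftmost is syllable 2 (fif).
  → primary stress on syllable 2.

no: stays on 2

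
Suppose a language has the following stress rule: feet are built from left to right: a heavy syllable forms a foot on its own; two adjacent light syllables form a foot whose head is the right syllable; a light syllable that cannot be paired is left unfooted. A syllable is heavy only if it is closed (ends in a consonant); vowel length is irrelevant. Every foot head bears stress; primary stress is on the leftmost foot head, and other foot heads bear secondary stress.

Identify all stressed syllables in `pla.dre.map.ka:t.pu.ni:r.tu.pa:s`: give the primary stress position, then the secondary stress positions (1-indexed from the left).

primary 2, secondary 3, 4, 6, 8

Weights: 1 pla L, 2 dre L, 3 map H, 4 ka:t H, 5 pu L, 6 ni:r H, 7 tu L, 8 pa:s H.
Parse left to right (heavy = foot alone; LL = one foot; stranded L unfooted): (pla.ˈdre) (ˈmap) (ˈka:t) pu (ˈni:r) tu (ˈpa:s).
Foot heads: 2, 3, 4, 6, 8.
Primary stress on the leftmost head = syllable 2.
Secondary stress on 3, 4, 6, 8: pla.ˈdre.ˌmap.ˌka:t.pu.ˌni:r.tu.ˌpa:s.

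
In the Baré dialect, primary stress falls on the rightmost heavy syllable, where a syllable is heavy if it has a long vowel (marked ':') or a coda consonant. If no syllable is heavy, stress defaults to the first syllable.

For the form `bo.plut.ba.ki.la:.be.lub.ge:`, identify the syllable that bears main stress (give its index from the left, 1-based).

8

Weights: 1 bo L, 2 plut H, 3 ba L, 4 ki L, 5 la: H, 6 be L, 7 lub H, 8 ge: H.
Heavy syllables in the domain: 2, 5, 7, 8. The rightmost is syllable 8 (ge:).
Primary stress: syllable 8 → bo.plut.ba.ki.la:.be.lub.ˈge:.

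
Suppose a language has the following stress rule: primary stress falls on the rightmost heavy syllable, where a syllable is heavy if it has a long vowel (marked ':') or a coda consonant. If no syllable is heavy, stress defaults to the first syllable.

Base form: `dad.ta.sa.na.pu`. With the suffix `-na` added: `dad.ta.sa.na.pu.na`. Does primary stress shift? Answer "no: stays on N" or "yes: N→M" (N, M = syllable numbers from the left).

Base `dad.ta.sa.na.pu` (5 syllables):
  Weights: 1 dad H, 2 ta L, 3 sa L, 4 na L, 5 pu L.
  Heavy syllables in the domain: 1. The rightmost is syllable 1 (dad).
  → primary stress on syllable 1.
Suffixed `dad.ta.sa.na.pu.na` (6 syllables):
  Weights: 1 dad H, 2 ta L, 3 sa L, 4 na L, 5 pu L, 6 na L.
  Heavy syllables in the domain: 1. The rightmost is syllable 1 (dad).
  → primary stress on syllable 1.

no: stays on 1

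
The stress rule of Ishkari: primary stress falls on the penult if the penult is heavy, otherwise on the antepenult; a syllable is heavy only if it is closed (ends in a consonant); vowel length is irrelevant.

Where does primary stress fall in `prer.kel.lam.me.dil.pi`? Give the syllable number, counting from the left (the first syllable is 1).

Weights: 4 me L, 5 dil H, 6 pi L.
The penult (syllable 5, dil) is heavy, so it takes stress.
Primary stress: syllable 5 → prer.kel.lam.me.ˈdil.pi.

5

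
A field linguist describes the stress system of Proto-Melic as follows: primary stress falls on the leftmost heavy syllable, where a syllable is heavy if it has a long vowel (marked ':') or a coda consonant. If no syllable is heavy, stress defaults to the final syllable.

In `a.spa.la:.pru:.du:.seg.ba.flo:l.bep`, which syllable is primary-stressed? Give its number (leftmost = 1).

Weights: 1 a L, 2 spa L, 3 la: H, 4 pru: H, 5 du: H, 6 seg H, 7 ba L, 8 flo:l H, 9 bep H.
Heavy syllables in the domain: 3, 4, 5, 6, 8, 9. The leftmost is syllable 3 (la:).
Primary stress: syllable 3 → a.spa.ˈla:.pru:.du:.seg.ba.flo:l.bep.

3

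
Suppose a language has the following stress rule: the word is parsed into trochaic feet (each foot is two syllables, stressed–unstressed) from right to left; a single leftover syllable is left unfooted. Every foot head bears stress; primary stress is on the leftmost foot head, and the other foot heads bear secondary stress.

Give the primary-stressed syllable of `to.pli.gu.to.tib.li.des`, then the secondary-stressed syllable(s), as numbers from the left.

primary 2, secondary 4, 6

Parse right to left into trochaic (ˈσσ) feet: to (ˈpli.gu) (ˈto.tib) (ˈli.des). Syllable 1 is left unfooted.
Foot heads (stressed positions): 2, 4, 6.
End Rule Leftmost: primary stress on the leftmost head = syllable 2.
Secondary stress on 4, 6: to.ˈpli.gu.ˌto.tib.ˌli.des.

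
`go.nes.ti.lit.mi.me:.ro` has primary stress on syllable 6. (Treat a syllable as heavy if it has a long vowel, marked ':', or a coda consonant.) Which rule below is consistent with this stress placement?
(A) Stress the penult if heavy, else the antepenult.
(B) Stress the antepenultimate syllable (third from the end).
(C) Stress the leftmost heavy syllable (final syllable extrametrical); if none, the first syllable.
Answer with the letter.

A

Rule A → syllable 6 ✓.
Rule B → syllable 5 (observed: 6).
Rule C → syllable 2 (observed: 6).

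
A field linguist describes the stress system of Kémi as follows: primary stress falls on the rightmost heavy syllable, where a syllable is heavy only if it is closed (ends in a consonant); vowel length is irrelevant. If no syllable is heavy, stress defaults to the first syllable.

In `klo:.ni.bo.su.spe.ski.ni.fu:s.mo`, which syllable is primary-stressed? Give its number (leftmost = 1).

Weights: 1 klo: L, 2 ni L, 3 bo L, 4 su L, 5 spe L, 6 ski L, 7 ni L, 8 fu:s H, 9 mo L.
Heavy syllables in the domain: 8. The rightmost is syllable 8 (fu:s).
Primary stress: syllable 8 → klo:.ni.bo.su.spe.ski.ni.ˈfu:s.mo.

8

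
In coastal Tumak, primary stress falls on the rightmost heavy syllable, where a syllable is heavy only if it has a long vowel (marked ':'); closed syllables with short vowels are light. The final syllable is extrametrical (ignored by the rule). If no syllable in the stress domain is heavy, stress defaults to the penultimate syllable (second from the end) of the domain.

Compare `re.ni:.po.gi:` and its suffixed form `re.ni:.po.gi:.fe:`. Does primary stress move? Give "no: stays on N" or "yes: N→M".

Base `re.ni:.po.gi:` (4 syllables):
  The final syllable (4, gi:) is extrametrical; the stress domain is syllables 1–3.
  Weights: 1 re L, 2 ni: H, 3 po L.
  Heavy syllables in the domain: 2. The rightmost is syllable 2 (ni:).
  → primary stress on syllable 2.
Suffixed `re.ni:.po.gi:.fe:` (5 syllables):
  The final syllable (5, fe:) is extrametrical; the stress domain is syllables 1–4.
  Weights: 1 re L, 2 ni: H, 3 po L, 4 gi: H.
  Heavy syllables in the domain: 2, 4. The rightmost is syllable 4 (gi:).
  → primary stress on syllable 4.

yes: 2→4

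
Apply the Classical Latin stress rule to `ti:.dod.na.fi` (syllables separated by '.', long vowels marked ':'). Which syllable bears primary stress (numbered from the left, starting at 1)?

Classical Latin: stress the penult if heavy (long vowel or closed), else the antepenult.
Weights: 2 dod H, 3 na L, 4 fi L.
The penult (syllable 3, na) is light, so stress falls on the antepenult (syllable 2, dod).
Stress on syllable 2: ti:.ˈdod.na.fi.

2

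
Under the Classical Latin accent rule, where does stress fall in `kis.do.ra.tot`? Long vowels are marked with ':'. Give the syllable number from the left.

2

Classical Latin: stress the penult if heavy (long vowel or closed), else the antepenult.
Weights: 2 do L, 3 ra L, 4 tot H.
The penult (syllable 3, ra) is light, so stress falls on the antepenult (syllable 2, do).
Stress on syllable 2: kis.ˈdo.ra.tot.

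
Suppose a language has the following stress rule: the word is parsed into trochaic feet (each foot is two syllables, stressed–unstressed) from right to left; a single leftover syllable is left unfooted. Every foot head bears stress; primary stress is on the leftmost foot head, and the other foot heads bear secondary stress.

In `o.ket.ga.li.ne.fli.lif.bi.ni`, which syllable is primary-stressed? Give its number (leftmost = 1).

2

Parse right to left into trochaic (ˈσσ) feet: o (ˈket.ga) (ˈli.ne) (ˈfli.lif) (ˈbi.ni). Syllable 1 is left unfooted.
Foot heads (stressed positions): 2, 4, 6, 8.
End Rule Leftmost: primary stress on the leftmost head = syllable 2.
Primary stress: syllable 2 → o.ˈket.ga.li.ne.fli.lif.bi.ni.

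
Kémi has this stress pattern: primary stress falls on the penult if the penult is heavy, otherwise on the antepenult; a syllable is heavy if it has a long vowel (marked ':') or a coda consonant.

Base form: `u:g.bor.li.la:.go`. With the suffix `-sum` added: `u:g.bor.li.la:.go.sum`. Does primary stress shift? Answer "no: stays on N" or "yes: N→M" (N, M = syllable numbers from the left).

Base `u:g.bor.li.la:.go` (5 syllables):
  Weights: 3 li L, 4 la: H, 5 go L.
  The penult (syllable 4, la:) is heavy, so it takes stress.
  → primary stress on syllable 4.
Suffixed `u:g.bor.li.la:.go.sum` (6 syllables):
  Weights: 4 la: H, 5 go L, 6 sum H.
  The penult (syllable 5, go) is light, so stress falls on the antepenult (syllable 4, la:).
  → primary stress on syllable 4.

no: stays on 4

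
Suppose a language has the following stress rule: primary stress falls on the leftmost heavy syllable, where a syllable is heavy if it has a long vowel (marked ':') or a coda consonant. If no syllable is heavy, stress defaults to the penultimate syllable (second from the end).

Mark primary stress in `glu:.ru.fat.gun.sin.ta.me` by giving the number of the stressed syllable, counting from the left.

1

Weights: 1 glu: H, 2 ru L, 3 fat H, 4 gun H, 5 sin H, 6 ta L, 7 me L.
Heavy syllables in the domain: 1, 3, 4, 5. The leftmost is syllable 1 (glu:).
Primary stress: syllable 1 → ˈglu:.ru.fat.gun.sin.ta.me.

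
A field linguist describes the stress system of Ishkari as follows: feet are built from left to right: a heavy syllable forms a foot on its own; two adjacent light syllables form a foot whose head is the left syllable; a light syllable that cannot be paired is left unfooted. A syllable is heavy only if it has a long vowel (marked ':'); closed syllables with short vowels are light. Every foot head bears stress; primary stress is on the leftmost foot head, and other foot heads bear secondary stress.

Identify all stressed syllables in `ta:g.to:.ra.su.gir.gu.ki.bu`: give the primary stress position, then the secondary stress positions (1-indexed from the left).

Weights: 1 ta:g H, 2 to: H, 3 ra L, 4 su L, 5 gir L, 6 gu L, 7 ki L, 8 bu L.
Parse left to right (heavy = foot alone; LL = one foot; stranded L unfooted): (ˈta:g) (ˈto:) (ˈra.su) (ˈgir.gu) (ˈki.bu).
Foot heads: 1, 2, 3, 5, 7.
Primary stress on the leftmost head = syllable 1.
Secondary stress on 2, 3, 5, 7: ˈta:g.ˌto:.ˌra.su.ˌgir.gu.ˌki.bu.

primary 1, secondary 2, 3, 5, 7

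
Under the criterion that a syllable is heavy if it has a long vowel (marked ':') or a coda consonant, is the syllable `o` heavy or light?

`o`: short vowel, open (no coda). Short vowel, open → light.

light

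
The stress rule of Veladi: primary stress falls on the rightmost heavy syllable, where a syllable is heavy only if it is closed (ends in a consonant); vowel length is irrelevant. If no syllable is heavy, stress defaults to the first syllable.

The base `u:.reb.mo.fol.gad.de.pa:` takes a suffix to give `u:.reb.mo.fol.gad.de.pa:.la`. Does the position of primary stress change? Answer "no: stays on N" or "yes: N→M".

no: stays on 5

Base `u:.reb.mo.fol.gad.de.pa:` (7 syllables):
  Weights: 1 u: L, 2 reb H, 3 mo L, 4 fol H, 5 gad H, 6 de L, 7 pa: L.
  Heavy syllables in the domain: 2, 4, 5. The rightmost is syllable 5 (gad).
  → primary stress on syllable 5.
Suffixed `u:.reb.mo.fol.gad.de.pa:.la` (8 syllables):
  Weights: 1 u: L, 2 reb H, 3 mo L, 4 fol H, 5 gad H, 6 de L, 7 pa: L, 8 la L.
  Heavy syllables in the domain: 2, 4, 5. The rightmost is syllable 5 (gad).
  → primary stress on syllable 5.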